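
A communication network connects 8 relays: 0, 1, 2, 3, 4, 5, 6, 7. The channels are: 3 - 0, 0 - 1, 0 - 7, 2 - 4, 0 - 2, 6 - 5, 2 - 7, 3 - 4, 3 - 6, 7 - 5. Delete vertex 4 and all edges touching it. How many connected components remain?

1

With 4 gone, the remaining components are: {0, 1, 2, 3, 5, 6, 7}.
That is 1 component.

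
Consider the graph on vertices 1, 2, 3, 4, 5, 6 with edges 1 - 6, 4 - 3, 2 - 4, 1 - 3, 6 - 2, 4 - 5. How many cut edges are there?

The edges on the cycle 1-6-2-4-3-1 are not bridges since each lies on that cycle.
But removing 4 - 5 disconnects 4 from 5 — this is a bridge.

1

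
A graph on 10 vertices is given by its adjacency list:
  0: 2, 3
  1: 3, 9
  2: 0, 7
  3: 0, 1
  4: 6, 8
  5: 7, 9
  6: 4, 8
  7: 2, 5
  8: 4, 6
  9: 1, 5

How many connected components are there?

2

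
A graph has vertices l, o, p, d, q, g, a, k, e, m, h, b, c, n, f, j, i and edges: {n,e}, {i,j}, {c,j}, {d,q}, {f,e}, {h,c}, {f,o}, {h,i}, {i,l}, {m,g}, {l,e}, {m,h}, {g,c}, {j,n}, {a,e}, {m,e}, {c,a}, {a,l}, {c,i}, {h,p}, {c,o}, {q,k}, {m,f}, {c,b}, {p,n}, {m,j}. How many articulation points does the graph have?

Removing c increases the component count from 2 to 3, so c is a cut vertex.
Removing q increases the component count from 2 to 3, so q is a cut vertex.
By contrast removing p leaves 2 components; it is not a cut vertex. No other vertex is a cut vertex either.

2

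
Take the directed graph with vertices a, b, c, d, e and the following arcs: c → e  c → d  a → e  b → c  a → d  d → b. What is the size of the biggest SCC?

3

{b, c, d} are all mutually reachable — one SCC of size 3.
{e} is an SCC by itself.
{a} is an SCC by itself.
The largest has 3 vertices.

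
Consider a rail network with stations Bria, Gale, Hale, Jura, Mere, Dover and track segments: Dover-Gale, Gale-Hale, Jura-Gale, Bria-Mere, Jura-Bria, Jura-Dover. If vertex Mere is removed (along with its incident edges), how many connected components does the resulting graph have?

1

With Mere gone, the remaining components are: {Bria, Gale, Hale, Jura, Dover}.
That is 1 component.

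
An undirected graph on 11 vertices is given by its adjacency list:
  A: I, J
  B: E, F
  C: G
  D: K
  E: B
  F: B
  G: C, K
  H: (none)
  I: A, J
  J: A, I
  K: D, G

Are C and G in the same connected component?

From C we can reach C, D, G, K, which includes G.

Yes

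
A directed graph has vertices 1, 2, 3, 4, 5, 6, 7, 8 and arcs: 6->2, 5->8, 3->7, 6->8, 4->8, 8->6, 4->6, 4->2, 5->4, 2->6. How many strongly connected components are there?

{2, 6, 8} are all mutually reachable — one SCC of size 3.
{7} is an SCC by itself.
{5} is an SCC by itself.
{1} is an SCC by itself.
{3} is an SCC by itself.
(and 1 more singleton SCC)
That gives 6 strongly connected components.

6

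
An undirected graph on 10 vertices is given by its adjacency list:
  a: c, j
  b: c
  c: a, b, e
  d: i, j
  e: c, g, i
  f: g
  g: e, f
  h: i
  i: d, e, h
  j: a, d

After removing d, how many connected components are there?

With d gone, the remaining components are: {a, b, c, e, f, g, h, i, j}.
That is 1 component.

1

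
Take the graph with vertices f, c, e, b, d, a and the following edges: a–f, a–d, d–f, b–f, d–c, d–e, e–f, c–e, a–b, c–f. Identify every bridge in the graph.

none

The edges on the cycle d-c-e-d are not bridges since each lies on that cycle.
Every edge lies on some cycle, so there are no bridges.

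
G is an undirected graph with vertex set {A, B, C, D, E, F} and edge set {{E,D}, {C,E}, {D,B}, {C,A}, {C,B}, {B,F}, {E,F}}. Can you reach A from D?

Yes

From D we can reach A, B, C, D, E, F, which includes A.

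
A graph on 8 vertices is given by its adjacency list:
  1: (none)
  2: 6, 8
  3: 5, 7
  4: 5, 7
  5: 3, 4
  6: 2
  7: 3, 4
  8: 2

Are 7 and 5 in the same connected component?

From 7 we can reach 3, 4, 5, 7, which includes 5.

Yes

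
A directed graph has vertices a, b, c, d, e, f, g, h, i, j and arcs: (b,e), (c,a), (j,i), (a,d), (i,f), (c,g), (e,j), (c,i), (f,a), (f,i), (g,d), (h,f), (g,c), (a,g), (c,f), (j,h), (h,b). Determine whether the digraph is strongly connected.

There is no directed path from d to e, so the graph is not strongly connected.

No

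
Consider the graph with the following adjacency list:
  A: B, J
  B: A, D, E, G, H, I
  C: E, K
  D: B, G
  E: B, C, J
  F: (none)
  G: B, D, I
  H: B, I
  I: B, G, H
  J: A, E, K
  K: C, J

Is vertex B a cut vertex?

Deleting B raises the number of components from 2 to 3, so B is a cut vertex.

Yes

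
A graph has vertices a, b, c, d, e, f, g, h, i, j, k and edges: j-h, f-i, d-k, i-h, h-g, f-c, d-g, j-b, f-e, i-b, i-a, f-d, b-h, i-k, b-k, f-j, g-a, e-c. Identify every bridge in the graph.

none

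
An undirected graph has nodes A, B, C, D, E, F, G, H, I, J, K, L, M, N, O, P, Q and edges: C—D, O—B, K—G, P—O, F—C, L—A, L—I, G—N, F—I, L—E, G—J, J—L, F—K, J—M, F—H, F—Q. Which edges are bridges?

A-L, B-O, C-D, C-F, E-L, F-H, F-Q, G-N, J-M, O-P

The edges on the cycle F-K-G-J-L-I-F are not bridges since each lies on that cycle.
But removing A—L disconnects A from L; removing G—N disconnects G from N; removing F—C disconnects F from C; removing L—E disconnects L from E — these are bridges.
In total 10 edges are bridges.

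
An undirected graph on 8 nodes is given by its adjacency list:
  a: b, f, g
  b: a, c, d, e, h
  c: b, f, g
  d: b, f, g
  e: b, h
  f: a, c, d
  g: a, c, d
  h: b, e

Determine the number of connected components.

Starting from a we can reach a, b, c, d, e, f, g, h. That is one component of size 8.
Total: 1 component.

1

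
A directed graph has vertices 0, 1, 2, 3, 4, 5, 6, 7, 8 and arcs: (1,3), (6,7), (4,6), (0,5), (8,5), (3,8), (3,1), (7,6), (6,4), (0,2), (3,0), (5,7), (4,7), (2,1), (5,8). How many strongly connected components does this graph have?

3

{0, 1, 2, 3} are all mutually reachable — one SCC of size 4.
{4, 6, 7} are all mutually reachable — one SCC of size 3.
{5, 8} are all mutually reachable — one SCC of size 2.
That gives 3 strongly connected components.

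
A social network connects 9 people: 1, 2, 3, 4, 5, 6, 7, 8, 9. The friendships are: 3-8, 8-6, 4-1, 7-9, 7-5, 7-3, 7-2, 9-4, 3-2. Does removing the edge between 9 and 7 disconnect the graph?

Removing 9-7 leaves no path between 9 and 7: the component count goes from 1 to 2. So it is a bridge.

Yes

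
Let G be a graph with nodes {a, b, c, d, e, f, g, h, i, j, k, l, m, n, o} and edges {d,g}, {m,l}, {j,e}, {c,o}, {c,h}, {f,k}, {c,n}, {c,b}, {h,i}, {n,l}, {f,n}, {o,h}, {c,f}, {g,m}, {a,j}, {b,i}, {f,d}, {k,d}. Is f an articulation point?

No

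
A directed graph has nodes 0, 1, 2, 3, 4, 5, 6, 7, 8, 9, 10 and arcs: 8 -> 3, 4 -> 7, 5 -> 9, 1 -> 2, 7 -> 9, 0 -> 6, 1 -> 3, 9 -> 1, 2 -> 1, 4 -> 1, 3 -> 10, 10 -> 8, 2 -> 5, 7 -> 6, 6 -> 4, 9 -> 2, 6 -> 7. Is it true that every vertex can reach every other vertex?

There is no directed path from 3 to 0, so the graph is not strongly connected.

No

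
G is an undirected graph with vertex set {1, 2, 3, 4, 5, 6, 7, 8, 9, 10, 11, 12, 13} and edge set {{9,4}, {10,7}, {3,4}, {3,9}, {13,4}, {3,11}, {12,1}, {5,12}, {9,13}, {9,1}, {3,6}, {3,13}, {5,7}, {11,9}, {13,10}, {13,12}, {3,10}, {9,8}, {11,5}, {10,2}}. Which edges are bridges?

The edges on the cycle 3-11-5-7-10-3 are not bridges since each lies on that cycle.
But removing 10—2 disconnects 10 from 2; removing 3—6 disconnects 3 from 6; removing 9—8 disconnects 9 from 8 — these are bridges.

10-2, 3-6, 8-9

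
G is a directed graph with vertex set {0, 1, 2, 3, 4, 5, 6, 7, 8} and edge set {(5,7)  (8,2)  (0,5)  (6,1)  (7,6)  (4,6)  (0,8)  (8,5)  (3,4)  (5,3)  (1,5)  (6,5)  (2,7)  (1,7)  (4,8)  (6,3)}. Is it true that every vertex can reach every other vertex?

There is no directed path from 3 to 0, so the graph is not strongly connected.

No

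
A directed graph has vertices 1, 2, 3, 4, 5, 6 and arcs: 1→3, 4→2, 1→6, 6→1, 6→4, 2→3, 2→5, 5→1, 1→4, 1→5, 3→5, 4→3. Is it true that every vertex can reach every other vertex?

Yes

From 3 we can reach every vertex (1, 2, 3, 4, 5, 6), and every vertex can reach 3 (1, 2, 3, 4, 5, 6). So the whole graph is one strongly connected component.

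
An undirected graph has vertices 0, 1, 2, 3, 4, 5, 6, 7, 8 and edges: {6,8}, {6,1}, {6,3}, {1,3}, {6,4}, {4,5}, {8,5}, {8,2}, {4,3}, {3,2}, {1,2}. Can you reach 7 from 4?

The component containing 4 is {1, 2, 3, 4, 5, 6, 8}, and 7 is not in it.

No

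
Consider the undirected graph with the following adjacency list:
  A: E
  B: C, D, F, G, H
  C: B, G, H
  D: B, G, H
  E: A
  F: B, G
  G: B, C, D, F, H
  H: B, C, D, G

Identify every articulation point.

none

Removing C, for instance, still leaves 2 components. No single vertex removal increases the component count — the graph has no articulation points.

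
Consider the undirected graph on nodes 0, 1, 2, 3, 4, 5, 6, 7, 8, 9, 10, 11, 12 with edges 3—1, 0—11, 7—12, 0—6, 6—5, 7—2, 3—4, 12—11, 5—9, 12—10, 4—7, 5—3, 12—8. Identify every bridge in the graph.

The edges on the cycle 0-6-5-3-4-7-12-11-0 are not bridges since each lies on that cycle.
But removing 10—12 disconnects 10 from 12; removing 8—12 disconnects 8 from 12; removing 5—9 disconnects 5 from 9; removing 1—3 disconnects 1 from 3 — these are bridges.
In total 5 edges are bridges.

1-3, 10-12, 12-8, 2-7, 5-9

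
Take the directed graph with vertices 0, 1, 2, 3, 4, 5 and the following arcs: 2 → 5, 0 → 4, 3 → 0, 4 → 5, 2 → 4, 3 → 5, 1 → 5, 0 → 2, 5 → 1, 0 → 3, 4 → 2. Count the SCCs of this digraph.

3

{1, 5} are all mutually reachable — one SCC of size 2.
{2, 4} are all mutually reachable — one SCC of size 2.
{0, 3} are all mutually reachable — one SCC of size 2.
That gives 3 strongly connected components.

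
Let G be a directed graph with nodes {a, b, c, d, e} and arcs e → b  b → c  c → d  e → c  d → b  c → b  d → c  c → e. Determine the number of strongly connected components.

2

{b, c, d, e} are all mutually reachable — one SCC of size 4.
{a} is an SCC by itself.
That gives 2 strongly connected components.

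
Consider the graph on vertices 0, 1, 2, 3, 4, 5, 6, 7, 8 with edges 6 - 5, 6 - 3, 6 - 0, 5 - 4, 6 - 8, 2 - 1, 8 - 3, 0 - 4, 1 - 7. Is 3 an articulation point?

Deleting 3 leaves 2 components (was 2), so 3 is not a cut vertex.

No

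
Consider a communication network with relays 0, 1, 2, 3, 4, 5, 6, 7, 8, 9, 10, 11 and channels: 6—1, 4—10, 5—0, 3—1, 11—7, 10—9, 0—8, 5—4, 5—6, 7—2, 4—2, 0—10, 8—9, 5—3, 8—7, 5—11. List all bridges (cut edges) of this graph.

The edges on the cycle 5-3-1-6-5 are not bridges since each lies on that cycle.
Every edge lies on some cycle, so there are no bridges.

none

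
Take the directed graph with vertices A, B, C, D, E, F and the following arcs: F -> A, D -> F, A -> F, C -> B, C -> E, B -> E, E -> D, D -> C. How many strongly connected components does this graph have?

{B, C, D, E} are all mutually reachable — one SCC of size 4.
{A, F} are all mutually reachable — one SCC of size 2.
That gives 2 strongly connected components.

2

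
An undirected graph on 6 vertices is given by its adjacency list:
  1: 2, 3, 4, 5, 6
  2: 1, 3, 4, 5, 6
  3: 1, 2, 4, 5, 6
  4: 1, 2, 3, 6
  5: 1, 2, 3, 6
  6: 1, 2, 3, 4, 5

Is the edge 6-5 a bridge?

No

After removing 6-5, the path 6-3-5 still connects them, so the edge is not a bridge.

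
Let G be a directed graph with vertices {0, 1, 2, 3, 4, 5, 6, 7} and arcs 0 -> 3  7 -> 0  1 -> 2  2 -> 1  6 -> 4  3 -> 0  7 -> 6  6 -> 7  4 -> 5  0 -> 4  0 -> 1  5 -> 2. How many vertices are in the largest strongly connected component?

{1, 2} are all mutually reachable — one SCC of size 2.
{6, 7} are all mutually reachable — one SCC of size 2.
{0, 3} are all mutually reachable — one SCC of size 2.
{4} is an SCC by itself.
{5} is an SCC by itself.
The largest has 2 vertices.

2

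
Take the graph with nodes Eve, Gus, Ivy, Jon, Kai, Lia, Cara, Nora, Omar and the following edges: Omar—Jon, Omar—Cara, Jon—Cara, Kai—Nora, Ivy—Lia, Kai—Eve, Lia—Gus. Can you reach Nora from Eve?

From Eve we can reach Eve, Kai, Nora, which includes Nora.

Yes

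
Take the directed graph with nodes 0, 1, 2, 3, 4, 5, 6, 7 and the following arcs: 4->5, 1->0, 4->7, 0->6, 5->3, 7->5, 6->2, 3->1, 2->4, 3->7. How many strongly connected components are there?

{0, 1, 2, 3, 4, 5, 6, 7} are all mutually reachable — one SCC of size 8.
That gives 1 strongly connected component.

1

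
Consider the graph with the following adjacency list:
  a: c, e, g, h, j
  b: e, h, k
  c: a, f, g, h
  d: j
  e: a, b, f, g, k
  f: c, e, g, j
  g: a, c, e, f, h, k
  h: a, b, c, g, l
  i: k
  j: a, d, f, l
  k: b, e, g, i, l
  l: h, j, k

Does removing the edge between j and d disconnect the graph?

Removing j-d leaves no path between j and d: the component count goes from 1 to 2. So it is a bridge.

Yes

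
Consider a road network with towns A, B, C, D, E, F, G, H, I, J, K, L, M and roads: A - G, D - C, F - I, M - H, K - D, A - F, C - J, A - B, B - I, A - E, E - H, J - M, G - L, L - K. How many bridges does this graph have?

0

The edges on the cycle A-F-I-B-A are not bridges since each lies on that cycle.
Every edge lies on some cycle, so there are no bridges.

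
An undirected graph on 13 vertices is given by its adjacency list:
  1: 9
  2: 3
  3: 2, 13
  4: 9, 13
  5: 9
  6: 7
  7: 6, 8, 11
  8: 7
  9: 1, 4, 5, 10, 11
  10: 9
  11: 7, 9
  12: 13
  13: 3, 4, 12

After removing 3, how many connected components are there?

With 3 gone, the remaining components are: {2}; {1, 4, 5, 6, 7, 8, 9, 10, 11, 12, 13}.
That is 2 components.

2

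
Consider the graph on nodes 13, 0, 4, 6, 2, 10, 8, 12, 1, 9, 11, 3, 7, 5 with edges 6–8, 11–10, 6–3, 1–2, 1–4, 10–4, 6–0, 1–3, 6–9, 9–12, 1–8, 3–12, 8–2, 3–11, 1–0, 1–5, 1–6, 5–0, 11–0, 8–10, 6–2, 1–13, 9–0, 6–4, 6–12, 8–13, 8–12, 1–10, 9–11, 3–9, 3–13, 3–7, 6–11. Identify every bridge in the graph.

The edges on the cycle 1-5-0-1 are not bridges since each lies on that cycle.
But removing 7–3 disconnects 7 from 3 — this is a bridge.

3-7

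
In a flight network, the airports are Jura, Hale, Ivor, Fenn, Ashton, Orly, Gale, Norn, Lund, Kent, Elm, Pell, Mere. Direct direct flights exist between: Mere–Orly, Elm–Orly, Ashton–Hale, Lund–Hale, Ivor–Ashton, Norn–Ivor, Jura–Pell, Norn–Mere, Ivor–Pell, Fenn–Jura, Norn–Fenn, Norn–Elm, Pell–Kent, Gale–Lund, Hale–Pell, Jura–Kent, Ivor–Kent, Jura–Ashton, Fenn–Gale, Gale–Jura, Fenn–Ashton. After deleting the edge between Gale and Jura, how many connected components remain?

1

Gale and Jura are still connected via Gale-Fenn-Jura, so the component count stays at 1.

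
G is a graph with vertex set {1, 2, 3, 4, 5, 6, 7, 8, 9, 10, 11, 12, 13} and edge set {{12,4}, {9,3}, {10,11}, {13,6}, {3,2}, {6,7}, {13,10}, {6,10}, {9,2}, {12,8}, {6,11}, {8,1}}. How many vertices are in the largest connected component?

5

5 is isolated — a component by itself.
Starting from 2 we can reach 2, 3, 9. That is one component of size 3.
Starting from 1 we can reach 1, 4, 8, 12. That is one component of size 4.
Starting from 6 we can reach 6, 7, 10, 11, 13. That is one component of size 5.
The largest has 5 vertices.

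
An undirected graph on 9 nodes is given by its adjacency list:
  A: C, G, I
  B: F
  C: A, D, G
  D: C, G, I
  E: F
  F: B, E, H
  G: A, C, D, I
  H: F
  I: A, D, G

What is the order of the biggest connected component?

5

Starting from B we can reach B, E, F, H. That is one component of size 4.
Starting from A we can reach A, C, D, G, I. That is one component of size 5.
The largest has 5 vertices.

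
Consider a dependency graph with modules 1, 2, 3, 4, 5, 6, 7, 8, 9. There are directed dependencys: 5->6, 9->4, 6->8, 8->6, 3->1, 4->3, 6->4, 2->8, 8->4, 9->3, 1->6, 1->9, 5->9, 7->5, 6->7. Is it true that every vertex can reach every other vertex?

There is no directed path from 1 to 2, so the graph is not strongly connected.

No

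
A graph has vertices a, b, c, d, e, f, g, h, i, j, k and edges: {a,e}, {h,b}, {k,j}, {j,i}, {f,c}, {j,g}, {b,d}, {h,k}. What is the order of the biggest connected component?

7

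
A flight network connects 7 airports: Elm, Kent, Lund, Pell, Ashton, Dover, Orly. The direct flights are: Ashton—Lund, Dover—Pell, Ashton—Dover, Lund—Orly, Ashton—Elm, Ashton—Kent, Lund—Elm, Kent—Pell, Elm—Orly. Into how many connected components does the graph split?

1

Starting from Elm we can reach Elm, Kent, Lund, Orly, Pell, Dover, Ashton. That is one component of size 7.
Total: 1 component.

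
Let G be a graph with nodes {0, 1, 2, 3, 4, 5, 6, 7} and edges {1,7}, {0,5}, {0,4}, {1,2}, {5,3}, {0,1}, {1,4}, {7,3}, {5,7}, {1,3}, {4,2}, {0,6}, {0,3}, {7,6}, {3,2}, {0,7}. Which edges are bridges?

The edges on the cycle 0-5-7-3-2-1-0 are not bridges since each lies on that cycle.
Every edge lies on some cycle, so there are no bridges.

none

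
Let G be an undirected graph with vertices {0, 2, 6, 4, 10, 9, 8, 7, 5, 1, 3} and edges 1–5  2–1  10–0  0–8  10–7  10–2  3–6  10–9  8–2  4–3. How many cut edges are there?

6

The edges on the cycle 10-0-8-2-10 are not bridges since each lies on that cycle.
But removing 2–1 disconnects 2 from 1; removing 1–5 disconnects 1 from 5; removing 3–6 disconnects 3 from 6; removing 4–3 disconnects 4 from 3 — these are bridges.
In total 6 edges are bridges.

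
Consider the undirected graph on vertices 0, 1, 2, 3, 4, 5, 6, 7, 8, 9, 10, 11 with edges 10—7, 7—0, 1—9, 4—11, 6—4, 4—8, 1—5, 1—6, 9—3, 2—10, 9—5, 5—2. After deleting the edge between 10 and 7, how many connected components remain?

Before removal there is 1 component.
10—7 is a bridge — removing it separates 10's side from 7's side.
After removal: 2 components.

2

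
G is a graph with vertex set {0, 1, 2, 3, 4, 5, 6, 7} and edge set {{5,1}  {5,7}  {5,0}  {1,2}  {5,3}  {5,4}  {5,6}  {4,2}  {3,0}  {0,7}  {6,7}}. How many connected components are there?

1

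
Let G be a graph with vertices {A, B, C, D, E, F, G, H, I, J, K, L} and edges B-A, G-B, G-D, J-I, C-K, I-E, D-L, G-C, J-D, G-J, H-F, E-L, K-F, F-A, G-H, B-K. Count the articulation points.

1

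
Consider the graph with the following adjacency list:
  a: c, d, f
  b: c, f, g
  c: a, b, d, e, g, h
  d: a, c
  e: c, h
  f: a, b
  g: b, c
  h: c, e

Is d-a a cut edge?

No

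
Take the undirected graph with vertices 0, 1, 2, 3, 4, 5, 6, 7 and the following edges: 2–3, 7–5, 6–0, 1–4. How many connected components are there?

4

Starting from 1 we can reach 1, 4. That is one component of size 2.
Starting from 0 we can reach 0, 6. That is one component of size 2.
Starting from 2 we can reach 2, 3. That is one component of size 2.
Starting from 5 we can reach 5, 7. That is one component of size 2.
Total: 4 components.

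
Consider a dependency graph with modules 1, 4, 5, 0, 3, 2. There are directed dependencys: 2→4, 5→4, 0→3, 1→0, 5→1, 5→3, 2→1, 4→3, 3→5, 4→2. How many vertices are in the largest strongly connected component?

{0, 1, 2, 3, 4, 5} are all mutually reachable — one SCC of size 6.
The largest has 6 vertices.

6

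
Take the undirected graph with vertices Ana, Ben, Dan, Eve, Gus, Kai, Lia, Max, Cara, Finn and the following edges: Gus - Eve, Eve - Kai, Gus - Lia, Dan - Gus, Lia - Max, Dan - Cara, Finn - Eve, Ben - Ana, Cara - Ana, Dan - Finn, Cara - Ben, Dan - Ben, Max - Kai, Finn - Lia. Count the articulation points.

1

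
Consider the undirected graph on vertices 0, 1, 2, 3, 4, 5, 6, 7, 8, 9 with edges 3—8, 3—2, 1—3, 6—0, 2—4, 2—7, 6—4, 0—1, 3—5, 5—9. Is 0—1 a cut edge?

After removing 0—1, the path 0-6-4-2-3-1 still connects them, so the edge is not a bridge.

No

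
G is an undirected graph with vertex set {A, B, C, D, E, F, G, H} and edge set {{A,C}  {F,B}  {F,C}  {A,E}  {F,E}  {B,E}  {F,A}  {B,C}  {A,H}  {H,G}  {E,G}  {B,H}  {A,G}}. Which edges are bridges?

The edges on the cycle F-B-C-A-F are not bridges since each lies on that cycle.
Every edge lies on some cycle, so there are no bridges.

none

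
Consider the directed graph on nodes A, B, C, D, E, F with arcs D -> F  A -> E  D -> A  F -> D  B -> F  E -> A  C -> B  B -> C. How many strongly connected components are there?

3

{A, E} are all mutually reachable — one SCC of size 2.
{B, C} are all mutually reachable — one SCC of size 2.
{D, F} are all mutually reachable — one SCC of size 2.
That gives 3 strongly connected components.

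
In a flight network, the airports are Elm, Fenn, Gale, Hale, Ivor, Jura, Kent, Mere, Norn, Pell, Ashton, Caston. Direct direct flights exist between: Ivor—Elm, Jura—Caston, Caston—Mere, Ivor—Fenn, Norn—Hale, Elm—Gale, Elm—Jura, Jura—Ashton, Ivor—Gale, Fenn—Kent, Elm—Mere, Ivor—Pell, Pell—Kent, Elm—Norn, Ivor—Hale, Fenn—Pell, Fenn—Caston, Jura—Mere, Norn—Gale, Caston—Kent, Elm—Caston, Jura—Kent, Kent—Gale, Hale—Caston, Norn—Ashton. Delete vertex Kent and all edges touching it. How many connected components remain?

With Kent gone, the remaining components are: {Elm, Fenn, Gale, Hale, Ivor, Jura, Mere, Norn, Pell, Ashton, Caston}.
That is 1 component.

1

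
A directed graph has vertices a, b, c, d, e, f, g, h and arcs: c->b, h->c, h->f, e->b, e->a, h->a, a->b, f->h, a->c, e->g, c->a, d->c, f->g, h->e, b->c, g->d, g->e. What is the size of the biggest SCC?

3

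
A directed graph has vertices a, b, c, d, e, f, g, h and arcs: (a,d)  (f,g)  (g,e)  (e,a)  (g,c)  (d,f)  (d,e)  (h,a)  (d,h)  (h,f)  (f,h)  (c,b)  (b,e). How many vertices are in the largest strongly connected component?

8

{a, b, c, d, e, f, g, h} are all mutually reachable — one SCC of size 8.
The largest has 8 vertices.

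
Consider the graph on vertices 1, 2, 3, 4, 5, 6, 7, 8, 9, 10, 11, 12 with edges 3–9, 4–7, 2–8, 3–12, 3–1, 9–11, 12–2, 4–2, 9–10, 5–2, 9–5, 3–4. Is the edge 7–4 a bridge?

Yes

Removing 7–4 leaves no path between 7 and 4: the component count goes from 2 to 3. So it is a bridge.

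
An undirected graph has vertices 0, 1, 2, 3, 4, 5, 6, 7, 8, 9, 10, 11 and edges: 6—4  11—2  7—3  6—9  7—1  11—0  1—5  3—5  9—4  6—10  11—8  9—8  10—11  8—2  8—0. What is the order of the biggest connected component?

Starting from 1 we can reach 1, 3, 5, 7. That is one component of size 4.
Starting from 0 we can reach 0, 2, 4, 6, 8, 9, 10, 11. That is one component of size 8.
The largest has 8 vertices.

8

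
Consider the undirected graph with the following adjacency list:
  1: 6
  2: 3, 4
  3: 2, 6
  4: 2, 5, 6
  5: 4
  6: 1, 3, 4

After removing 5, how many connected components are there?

With 5 gone, the remaining components are: {1, 2, 3, 4, 6}.
That is 1 component.

1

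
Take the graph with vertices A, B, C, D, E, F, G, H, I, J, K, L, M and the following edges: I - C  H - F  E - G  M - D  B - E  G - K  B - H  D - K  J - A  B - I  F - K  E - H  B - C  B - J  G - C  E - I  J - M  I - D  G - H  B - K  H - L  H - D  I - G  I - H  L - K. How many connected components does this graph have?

Starting from A we can reach A, B, C, D, E, F, G, H, I, J, K, L, M. That is one component of size 13.
Total: 1 component.

1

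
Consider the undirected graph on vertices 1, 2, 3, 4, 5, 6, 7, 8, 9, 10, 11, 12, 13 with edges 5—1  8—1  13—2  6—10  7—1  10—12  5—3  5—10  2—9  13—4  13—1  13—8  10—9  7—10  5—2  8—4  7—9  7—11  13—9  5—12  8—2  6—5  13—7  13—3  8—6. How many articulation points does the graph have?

Removing 7 increases the component count from 1 to 2, so 7 is a cut vertex.
By contrast removing 6 leaves 1 component; it is not a cut vertex. No other vertex is a cut vertex either.

1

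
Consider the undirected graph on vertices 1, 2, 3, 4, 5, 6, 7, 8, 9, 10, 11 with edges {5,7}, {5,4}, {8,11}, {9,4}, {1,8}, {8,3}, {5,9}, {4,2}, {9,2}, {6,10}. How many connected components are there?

Starting from 6 we can reach 6, 10. That is one component of size 2.
Starting from 1 we can reach 1, 3, 8, 11. That is one component of size 4.
Starting from 2 we can reach 2, 4, 5, 7, 9. That is one component of size 5.
Total: 3 components.

3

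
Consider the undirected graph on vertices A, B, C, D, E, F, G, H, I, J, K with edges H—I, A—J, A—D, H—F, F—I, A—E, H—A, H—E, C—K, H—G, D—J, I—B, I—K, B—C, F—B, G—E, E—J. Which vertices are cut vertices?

H

Removing H increases the component count from 1 to 2, so H is a cut vertex.
By contrast removing F leaves 1 component; it is not a cut vertex. No other vertex is a cut vertex either.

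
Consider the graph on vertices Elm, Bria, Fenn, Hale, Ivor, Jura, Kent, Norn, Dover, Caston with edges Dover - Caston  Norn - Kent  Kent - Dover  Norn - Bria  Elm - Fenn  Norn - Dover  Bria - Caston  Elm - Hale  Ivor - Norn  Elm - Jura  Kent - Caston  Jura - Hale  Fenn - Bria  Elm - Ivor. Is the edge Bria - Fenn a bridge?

No

After removing Bria - Fenn, the path Bria-Norn-Ivor-Elm-Fenn still connects them, so the edge is not a bridge.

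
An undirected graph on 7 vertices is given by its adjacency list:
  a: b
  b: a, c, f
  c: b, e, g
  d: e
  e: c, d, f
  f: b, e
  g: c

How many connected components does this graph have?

Starting from a we can reach a, b, c, d, e, f, g. That is one component of size 7.
Total: 1 component.

1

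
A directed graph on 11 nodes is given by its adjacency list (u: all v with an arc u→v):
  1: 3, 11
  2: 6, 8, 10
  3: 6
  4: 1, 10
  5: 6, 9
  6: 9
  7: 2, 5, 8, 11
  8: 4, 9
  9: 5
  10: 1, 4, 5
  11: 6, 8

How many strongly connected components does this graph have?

{1, 4, 8, 10, 11} are all mutually reachable — one SCC of size 5.
{5, 6, 9} are all mutually reachable — one SCC of size 3.
{3} is an SCC by itself.
{2} is an SCC by itself.
{7} is an SCC by itself.
That gives 5 strongly connected components.

5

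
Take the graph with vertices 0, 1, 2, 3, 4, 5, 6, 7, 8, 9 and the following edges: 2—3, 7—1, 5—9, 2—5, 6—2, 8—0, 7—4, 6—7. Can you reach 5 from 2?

Yes

From 2 we can reach 1, 2, 3, 4, 5, 6, 7, 9, which includes 5.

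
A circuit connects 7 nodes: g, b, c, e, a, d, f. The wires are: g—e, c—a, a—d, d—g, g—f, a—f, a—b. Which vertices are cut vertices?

Removing a increases the component count from 1 to 3, so a is a cut vertex.
Removing g increases the component count from 1 to 2, so g is a cut vertex.
By contrast removing b leaves 1 component; it is not a cut vertex. No other vertex is a cut vertex either.

a, g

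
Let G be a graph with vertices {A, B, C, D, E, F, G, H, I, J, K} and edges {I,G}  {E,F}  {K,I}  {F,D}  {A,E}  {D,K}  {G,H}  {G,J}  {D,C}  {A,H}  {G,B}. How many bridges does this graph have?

The edges on the cycle A-E-F-D-K-I-G-H-A are not bridges since each lies on that cycle.
But removing C - D disconnects C from D; removing B - G disconnects B from G; removing J - G disconnects J from G — these are bridges.
That makes 3 bridges.

3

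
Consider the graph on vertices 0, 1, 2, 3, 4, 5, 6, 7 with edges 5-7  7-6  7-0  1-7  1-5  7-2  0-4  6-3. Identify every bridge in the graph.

0-4, 0-7, 2-7, 3-6, 6-7

The edges on the cycle 1-5-7-1 are not bridges since each lies on that cycle.
But removing 7-0 disconnects 7 from 0; removing 6-3 disconnects 6 from 3; removing 0-4 disconnects 0 from 4; removing 7-6 disconnects 7 from 6 — these are bridges.
In total 5 edges are bridges.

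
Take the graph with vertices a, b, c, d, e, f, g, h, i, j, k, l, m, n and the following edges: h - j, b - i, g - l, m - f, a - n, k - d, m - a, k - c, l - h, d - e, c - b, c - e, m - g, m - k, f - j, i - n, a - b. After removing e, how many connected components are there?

1

With e gone, the remaining components are: {a, b, c, d, f, g, h, i, j, k, l, m, n}.
That is 1 component.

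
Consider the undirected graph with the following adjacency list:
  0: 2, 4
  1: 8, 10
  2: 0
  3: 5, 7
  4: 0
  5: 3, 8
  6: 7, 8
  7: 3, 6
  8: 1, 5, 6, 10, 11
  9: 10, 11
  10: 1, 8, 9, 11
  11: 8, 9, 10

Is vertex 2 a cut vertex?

Deleting 2 leaves 2 components (was 2), so 2 is not a cut vertex.

No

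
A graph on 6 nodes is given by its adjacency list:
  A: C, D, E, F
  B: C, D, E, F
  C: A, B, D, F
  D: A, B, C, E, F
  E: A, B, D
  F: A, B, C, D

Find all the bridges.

The edges on the cycle D-A-E-B-F-D are not bridges since each lies on that cycle.
Every edge lies on some cycle, so there are no bridges.

none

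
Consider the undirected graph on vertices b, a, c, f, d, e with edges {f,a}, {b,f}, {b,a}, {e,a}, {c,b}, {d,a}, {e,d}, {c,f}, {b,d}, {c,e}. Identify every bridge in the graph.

none

The edges on the cycle c-b-f-a-d-e-c are not bridges since each lies on that cycle.
Every edge lies on some cycle, so there are no bridges.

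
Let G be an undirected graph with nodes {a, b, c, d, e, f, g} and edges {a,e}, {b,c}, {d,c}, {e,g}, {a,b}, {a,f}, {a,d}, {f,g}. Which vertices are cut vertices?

a

Removing a increases the component count from 1 to 2, so a is a cut vertex.
By contrast removing d leaves 1 component; it is not a cut vertex. No other vertex is a cut vertex either.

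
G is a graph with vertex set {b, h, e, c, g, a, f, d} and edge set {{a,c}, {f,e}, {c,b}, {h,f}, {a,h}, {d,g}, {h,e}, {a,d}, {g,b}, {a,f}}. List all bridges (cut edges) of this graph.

The edges on the cycle a-h-e-f-a are not bridges since each lies on that cycle.
Every edge lies on some cycle, so there are no bridges.

none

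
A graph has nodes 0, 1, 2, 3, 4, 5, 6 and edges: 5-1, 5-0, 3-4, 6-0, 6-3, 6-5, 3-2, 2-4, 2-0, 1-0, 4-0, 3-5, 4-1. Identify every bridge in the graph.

none

The edges on the cycle 6-3-2-0-6 are not bridges since each lies on that cycle.
Every edge lies on some cycle, so there are no bridges.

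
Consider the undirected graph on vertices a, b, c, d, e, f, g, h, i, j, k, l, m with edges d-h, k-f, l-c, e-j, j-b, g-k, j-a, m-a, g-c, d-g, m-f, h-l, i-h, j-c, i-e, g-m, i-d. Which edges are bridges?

b-j

The edges on the cycle i-e-j-a-m-g-d-i are not bridges since each lies on that cycle.
But removing b-j disconnects b from j — this is a bridge.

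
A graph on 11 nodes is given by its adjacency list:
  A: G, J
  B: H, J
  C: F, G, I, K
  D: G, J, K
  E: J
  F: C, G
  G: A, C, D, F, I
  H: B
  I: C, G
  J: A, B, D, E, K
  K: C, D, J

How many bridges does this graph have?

3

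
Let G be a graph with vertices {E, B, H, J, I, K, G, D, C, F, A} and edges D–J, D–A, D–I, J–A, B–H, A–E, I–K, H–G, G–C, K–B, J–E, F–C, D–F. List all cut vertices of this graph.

Removing D increases the component count from 1 to 2, so D is a cut vertex.
By contrast removing F leaves 1 component; it is not a cut vertex. No other vertex is a cut vertex either.

D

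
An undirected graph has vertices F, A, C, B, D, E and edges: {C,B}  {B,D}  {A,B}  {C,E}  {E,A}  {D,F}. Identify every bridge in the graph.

The edges on the cycle C-E-A-B-C are not bridges since each lies on that cycle.
But removing B-D disconnects B from D; removing D-F disconnects D from F — these are bridges.

B-D, D-F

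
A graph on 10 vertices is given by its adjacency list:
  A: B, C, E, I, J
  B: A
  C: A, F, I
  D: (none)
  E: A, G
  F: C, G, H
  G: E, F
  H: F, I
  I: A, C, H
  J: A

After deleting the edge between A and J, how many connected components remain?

3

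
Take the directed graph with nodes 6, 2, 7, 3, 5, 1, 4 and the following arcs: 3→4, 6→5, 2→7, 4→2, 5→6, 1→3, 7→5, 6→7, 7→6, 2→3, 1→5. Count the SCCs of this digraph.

3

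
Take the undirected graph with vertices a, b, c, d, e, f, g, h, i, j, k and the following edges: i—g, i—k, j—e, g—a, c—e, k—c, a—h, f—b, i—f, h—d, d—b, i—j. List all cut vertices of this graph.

i

Removing i increases the component count from 1 to 2, so i is a cut vertex.
By contrast removing b leaves 1 component; it is not a cut vertex. No other vertex is a cut vertex either.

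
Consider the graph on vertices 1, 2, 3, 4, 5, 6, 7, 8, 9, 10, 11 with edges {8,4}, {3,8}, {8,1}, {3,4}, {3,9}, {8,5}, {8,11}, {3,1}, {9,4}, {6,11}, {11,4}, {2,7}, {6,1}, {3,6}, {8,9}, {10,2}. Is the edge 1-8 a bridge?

After removing 1-8, the path 1-3-8 still connects them, so the edge is not a bridge.

No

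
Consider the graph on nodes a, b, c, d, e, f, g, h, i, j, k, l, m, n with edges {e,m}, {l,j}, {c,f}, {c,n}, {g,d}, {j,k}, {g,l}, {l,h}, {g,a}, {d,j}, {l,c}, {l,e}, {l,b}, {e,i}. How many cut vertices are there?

Removing c increases the component count from 1 to 3, so c is a cut vertex.
Removing e increases the component count from 1 to 3, so e is a cut vertex.
Removing g increases the component count from 1 to 2, so g is a cut vertex.
Likewise j, l are cut vertices.
By contrast removing h leaves 1 component; it is not a cut vertex. No other vertex is a cut vertex either.

5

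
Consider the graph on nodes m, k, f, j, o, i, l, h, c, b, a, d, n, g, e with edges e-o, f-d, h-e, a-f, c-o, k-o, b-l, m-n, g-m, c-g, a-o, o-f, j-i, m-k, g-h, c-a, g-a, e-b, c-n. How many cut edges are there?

The edges on the cycle c-g-h-e-o-a-c are not bridges since each lies on that cycle.
But removing f-d disconnects f from d; removing b-l disconnects b from l; removing j-i disconnects j from i; removing b-e disconnects b from e — these are bridges.
That makes 4 bridges.

4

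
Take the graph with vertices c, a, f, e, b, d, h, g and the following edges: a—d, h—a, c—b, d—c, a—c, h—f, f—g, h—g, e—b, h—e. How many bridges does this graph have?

0

The edges on the cycle h-f-g-h are not bridges since each lies on that cycle.
Every edge lies on some cycle, so there are no bridges.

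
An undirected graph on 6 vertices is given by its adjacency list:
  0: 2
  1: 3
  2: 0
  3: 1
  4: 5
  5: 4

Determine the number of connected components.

Starting from 1 we can reach 1, 3. That is one component of size 2.
Starting from 0 we can reach 0, 2. That is one component of size 2.
Starting from 4 we can reach 4, 5. That is one component of size 2.
Total: 3 components.

3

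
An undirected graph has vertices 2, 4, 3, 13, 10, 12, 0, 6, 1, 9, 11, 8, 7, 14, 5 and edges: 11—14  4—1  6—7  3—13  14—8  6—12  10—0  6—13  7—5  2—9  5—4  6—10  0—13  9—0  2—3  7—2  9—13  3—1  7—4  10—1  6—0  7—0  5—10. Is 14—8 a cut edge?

Yes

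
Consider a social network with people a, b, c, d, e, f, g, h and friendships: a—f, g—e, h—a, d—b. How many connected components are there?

c is isolated — a component by itself.
Starting from b we can reach b, d. That is one component of size 2.
Starting from e we can reach e, g. That is one component of size 2.
Starting from a we can reach a, f, h. That is one component of size 3.
Total: 4 components.

4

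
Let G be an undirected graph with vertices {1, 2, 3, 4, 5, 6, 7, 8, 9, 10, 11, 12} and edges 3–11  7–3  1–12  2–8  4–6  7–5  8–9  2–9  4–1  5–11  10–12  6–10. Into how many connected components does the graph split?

Starting from 2 we can reach 2, 8, 9. That is one component of size 3.
Starting from 3 we can reach 3, 5, 7, 11. That is one component of size 4.
Starting from 1 we can reach 1, 4, 6, 10, 12. That is one component of size 5.
Total: 3 components.

3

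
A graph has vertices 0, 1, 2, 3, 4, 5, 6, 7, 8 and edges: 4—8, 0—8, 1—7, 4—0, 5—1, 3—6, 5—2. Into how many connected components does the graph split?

Starting from 3 we can reach 3, 6. That is one component of size 2.
Starting from 0 we can reach 0, 4, 8. That is one component of size 3.
Starting from 1 we can reach 1, 2, 5, 7. That is one component of size 4.
Total: 3 components.

3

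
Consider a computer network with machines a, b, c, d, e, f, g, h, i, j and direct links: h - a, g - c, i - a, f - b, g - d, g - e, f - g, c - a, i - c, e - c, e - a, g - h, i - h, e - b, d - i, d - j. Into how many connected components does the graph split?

1

Starting from a we can reach a, b, c, d, e, f, g, h, i, j. That is one component of size 10.
Total: 1 component.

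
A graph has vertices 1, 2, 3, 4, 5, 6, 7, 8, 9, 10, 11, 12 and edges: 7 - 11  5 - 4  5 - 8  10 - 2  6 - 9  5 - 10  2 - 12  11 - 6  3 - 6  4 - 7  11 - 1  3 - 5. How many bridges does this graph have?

The edges on the cycle 3-5-4-7-11-6-3 are not bridges since each lies on that cycle.
But removing 9 - 6 disconnects 9 from 6; removing 5 - 10 disconnects 5 from 10; removing 2 - 12 disconnects 2 from 12; removing 2 - 10 disconnects 2 from 10 — these are bridges.
In total 6 edges are bridges.

6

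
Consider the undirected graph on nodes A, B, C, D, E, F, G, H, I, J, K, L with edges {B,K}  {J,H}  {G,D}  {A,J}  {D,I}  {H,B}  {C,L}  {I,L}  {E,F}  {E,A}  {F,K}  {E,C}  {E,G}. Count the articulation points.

1

Removing E increases the component count from 1 to 2, so E is a cut vertex.
By contrast removing D leaves 1 component; it is not a cut vertex. No other vertex is a cut vertex either.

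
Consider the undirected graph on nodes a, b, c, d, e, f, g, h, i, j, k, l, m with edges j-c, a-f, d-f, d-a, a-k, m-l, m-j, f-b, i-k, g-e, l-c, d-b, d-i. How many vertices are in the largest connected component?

h is isolated — a component by itself.
Starting from e we can reach e, g. That is one component of size 2.
Starting from c we can reach c, j, l, m. That is one component of size 4.
Starting from a we can reach a, b, d, f, i, k. That is one component of size 6.
The largest has 6 vertices.

6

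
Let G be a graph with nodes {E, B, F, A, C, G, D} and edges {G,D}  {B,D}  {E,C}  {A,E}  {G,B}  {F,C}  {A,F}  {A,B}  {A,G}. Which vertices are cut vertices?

A

Removing A increases the component count from 1 to 2, so A is a cut vertex.
By contrast removing G leaves 1 component; it is not a cut vertex. No other vertex is a cut vertex either.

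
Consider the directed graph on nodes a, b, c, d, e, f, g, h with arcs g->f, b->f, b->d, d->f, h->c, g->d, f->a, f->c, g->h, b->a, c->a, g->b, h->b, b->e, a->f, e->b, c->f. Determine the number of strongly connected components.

5

{a, c, f} are all mutually reachable — one SCC of size 3.
{b, e} are all mutually reachable — one SCC of size 2.
{d} is an SCC by itself.
{g} is an SCC by itself.
{h} is an SCC by itself.
That gives 5 strongly connected components.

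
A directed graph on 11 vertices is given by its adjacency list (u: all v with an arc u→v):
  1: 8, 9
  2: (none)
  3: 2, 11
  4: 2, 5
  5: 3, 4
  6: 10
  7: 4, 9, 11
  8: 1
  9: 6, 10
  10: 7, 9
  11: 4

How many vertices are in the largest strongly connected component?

4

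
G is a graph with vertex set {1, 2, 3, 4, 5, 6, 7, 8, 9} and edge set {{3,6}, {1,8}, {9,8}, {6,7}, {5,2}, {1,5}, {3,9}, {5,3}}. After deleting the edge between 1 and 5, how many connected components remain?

2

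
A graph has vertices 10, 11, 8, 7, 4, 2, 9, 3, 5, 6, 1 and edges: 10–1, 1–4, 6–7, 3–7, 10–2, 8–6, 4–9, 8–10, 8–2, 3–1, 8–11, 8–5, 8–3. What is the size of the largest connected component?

11

Starting from 1 we can reach 1, 2, 3, 4, 5, 6, 7, 8, 9, 10, 11. That is one component of size 11.
The largest has 11 vertices.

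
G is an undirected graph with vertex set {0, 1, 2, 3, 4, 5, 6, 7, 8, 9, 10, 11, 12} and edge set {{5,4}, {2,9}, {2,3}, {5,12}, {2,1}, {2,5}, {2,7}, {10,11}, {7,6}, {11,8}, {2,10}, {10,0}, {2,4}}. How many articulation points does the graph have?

5

Removing 2 increases the component count from 1 to 6, so 2 is a cut vertex.
Removing 5 increases the component count from 1 to 2, so 5 is a cut vertex.
Removing 7 increases the component count from 1 to 2, so 7 is a cut vertex.
Likewise 10, 11 are cut vertices.
By contrast removing 0 leaves 1 component; it is not a cut vertex. No other vertex is a cut vertex either.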